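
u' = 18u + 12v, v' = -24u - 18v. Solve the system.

Coefficient matrix A = [[18, 12], [-24, -18]].
Characteristic polynomial det(A - λI) = λ^2 - 36 = 0.
Eigenvalues λ = 6, -6.
For λ=6: (A-λI) row 1 is [12, 12], so an eigenvector is (-1, 1).
For λ=-6: (A-λI) row 1 is [24, 12], so an eigenvector is (1, -2).
General solution: c_1e^(6t)(-1,1) + c_2e^(-6t)(1,-2).

u(t) = -c_1e^(6t) + c_2e^(-6t), v(t) = c_1e^(6t) - 2c_2e^(-6t)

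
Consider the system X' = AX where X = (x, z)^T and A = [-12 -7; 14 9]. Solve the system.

Coefficient matrix A = [[-12, -7], [14, 9]].
Characteristic polynomial det(A - λI) = λ^2 + 3λ - 10 = 0.
Eigenvalues λ = -5, 2.
For λ=-5: (A-λI) row 1 is [-7, -7], so an eigenvector is (-1, 1).
For λ=2: (A-λI) row 1 is [-14, -7], so an eigenvector is (1, -2).
General solution: C_1e^(-5t)(-1,1) + C_2e^(2t)(1,-2).

x(t) = -C_1e^(-5t) + C_2e^(2t), z(t) = C_1e^(-5t) - 2C_2e^(2t)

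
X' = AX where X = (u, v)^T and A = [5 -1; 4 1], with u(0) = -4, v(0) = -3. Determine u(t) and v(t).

u(t) = -5te^(3t) - 4e^(3t), v(t) = -10te^(3t) - 3e^(3t)

Coefficient matrix A = [[5, -1], [4, 1]].
Characteristic polynomial det(A - λI) = λ^2 - 6λ + 9 = 0.
Single eigenvalue λ = 3 with algebraic multiplicity 2.
Eigenvector v = (-1,-2); generalized eigenvector w with (A-λI)w=v is (-2,-3).
General solution: e^(3t)[c_1·v + c_2·(t·v + w)].
Applying u(0)=-4, v(0)=-3 gives c_1=-6, c_2=5.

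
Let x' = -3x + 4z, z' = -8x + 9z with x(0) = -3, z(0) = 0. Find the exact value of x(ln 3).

A = [[-3,4],[-8,9]]; eigenvalues λ = 1, 5.
Eigenvectors: (-1,-1) for λ=1, (-1,-2) for λ=5.
From the initial condition, c_1 = 6, c_2 = -3.
x(ln 3) = (6)(3^1)(-1) + (-3)(3^5)(-1) = 711.

711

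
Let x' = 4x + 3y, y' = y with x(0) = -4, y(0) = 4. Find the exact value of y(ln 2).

A = [[4,3],[0,1]]; eigenvalues λ = 1, 4.
Eigenvectors: (1,-1) for λ=1, (1,0) for λ=4.
From the initial condition, c_1 = -4, c_2 = 0.
y(ln 2) = (-4)(2^1)(-1) + (0)(2^4)(0) = 8.

8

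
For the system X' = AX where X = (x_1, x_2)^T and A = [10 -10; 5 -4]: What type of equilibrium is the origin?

unstable spiral

A = [[10,-10],[5,-4]]; det(A-λI) = λ^2 - 6λ + 10.
λ = 3 ± i: positive real part.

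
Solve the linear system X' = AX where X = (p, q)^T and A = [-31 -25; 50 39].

Coefficient matrix A = [[-31, -25], [50, 39]].
Characteristic polynomial det(A - λI) = λ^2 - 8λ + 41 = 0.
Eigenvalues λ = 4 ± 5i (complex conjugate pair).
For λ=4+5i: an eigenvector is (1,-1) - i(-2,3) = (1 + 2i, -1 - 3i).
A real fundamental pair from Re and Im of e^((4+5i)t)v: X_1 = e^(4t)(cos(5t)·(1,-1) + sin(5t)·(-2,3)), X_2 = e^(4t)(sin(5t)·(1,-1) - cos(5t)·(-2,3)).
General solution: c_1X_1 + c_2X_2.

p(t) = -2c_1e^(4t)sin(5t) + c_1e^(4t)cos(5t) + c_2e^(4t)sin(5t) + 2c_2e^(4t)cos(5t), q(t) = 3c_1e^(4t)sin(5t) - c_1e^(4t)cos(5t) - c_2e^(4t)sin(5t) - 3c_2e^(4t)cos(5t)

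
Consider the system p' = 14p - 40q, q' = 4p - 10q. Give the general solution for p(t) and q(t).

p(t) = -c_1e^(2t)sin(4t) + 3c_1e^(2t)cos(4t) + 3c_2e^(2t)sin(4t) + c_2e^(2t)cos(4t), q(t) = c_1e^(2t)cos(4t) + c_2e^(2t)sin(4t)

Coefficient matrix A = [[14, -40], [4, -10]].
Characteristic polynomial det(A - λI) = λ^2 - 4λ + 20 = 0.
Eigenvalues λ = 2 ± 4i (complex conjugate pair).
For λ=2+4i: an eigenvector is (3,1) - i(-1,0) = (3 + i, 1).
A real fundamental pair from Re and Im of e^((2+4i)t)v: X_1 = e^(2t)(cos(4t)·(3,1) + sin(4t)·(-1,0)), X_2 = e^(2t)(sin(4t)·(3,1) - cos(4t)·(-1,0)).
General solution: c_1X_1 + c_2X_2.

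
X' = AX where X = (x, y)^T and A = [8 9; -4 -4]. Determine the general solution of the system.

Coefficient matrix A = [[8, 9], [-4, -4]].
Characteristic polynomial det(A - λI) = λ^2 - 4λ + 4 = 0.
Single eigenvalue λ = 2 with algebraic multiplicity 2.
Eigenvector v = (3,-2); generalized eigenvector w with (A-λI)w=v is (-1,1).
General solution: e^(2t)[C_1·v + C_2·(t·v + w)].

x(t) = 3C_1e^(2t) + 3C_2te^(2t) - C_2e^(2t), y(t) = -2C_1e^(2t) - 2C_2te^(2t) + C_2e^(2t)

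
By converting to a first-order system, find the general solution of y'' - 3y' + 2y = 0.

y(t) = K_1e^(2t) + K_2e^(t)

Let x_1 = y, x_2 = y'. Then x_1' = x_2 and x_2' = -2x_1 + 3x_2.
A = [[0,1],[-2,3]]; det(A-λI) = λ^2 - 3λ + 2.
Eigenvalues λ = 2, 1 with eigenvectors (1,2), (1,1).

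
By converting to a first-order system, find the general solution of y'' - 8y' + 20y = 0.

Let x_1 = y, x_2 = y'. Then x_1' = x_2 and x_2' = -20x_1 + 8x_2.
A = [[0,1],[-20,8]]; det(A-λI) = λ^2 - 8λ + 20.
Eigenvalues λ = 4 ± 2i.

y(t) = c_1e^(4t)cos(2t) + c_2e^(4t)sin(2t)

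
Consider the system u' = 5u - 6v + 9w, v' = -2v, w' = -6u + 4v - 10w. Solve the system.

u(t) = -c_1e^(-4t) + 6c_2e^(-2t) + 3c_3e^(-t), v(t) = c_2e^(-2t), w(t) = c_1e^(-4t) - 4c_2e^(-2t) - 2c_3e^(-t)

Coefficient matrix A = [[5, -6, 9], [0, -2, 0], [-6, 4, -10]].
det(A - λI) = 0 gives eigenvalues λ = -4, -2, -1.
For λ=-4: eigenvector (-1,0,1).
For λ=-2: eigenvector (6,1,-4).
For λ=-1: eigenvector (3,0,-2).
General solution: c_1e^(-4t)(-1,0,1) + c_2e^(-2t)(6,1,-4) + c_3e^(-t)(3,0,-2).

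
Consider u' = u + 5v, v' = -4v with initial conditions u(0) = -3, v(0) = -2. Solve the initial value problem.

Coefficient matrix A = [[1, 5], [0, -4]].
Characteristic polynomial det(A - λI) = λ^2 + 3λ - 4 = 0.
Eigenvalues λ = -4, 1.
For λ=-4: (A-λI) row 1 is [5, 5], so an eigenvector is (1, -1).
For λ=1: (A-λI) row 1 is [0, 5], so an eigenvector is (-1, 0).
General solution: c_1e^(-4t)(1,-1) + c_2e^(t)(-1,0).
Applying u(0)=-3, v(0)=-2 gives c_1=2, c_2=5.

u(t) = -5e^(t) + 2e^(-4t), v(t) = -2e^(-4t)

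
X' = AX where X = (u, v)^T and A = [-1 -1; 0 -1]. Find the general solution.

Coefficient matrix A = [[-1, -1], [0, -1]].
Characteristic polynomial det(A - λI) = λ^2 + 2λ + 1 = 0.
Single eigenvalue λ = -1 with algebraic multiplicity 2.
Eigenvector v = (1,0); generalized eigenvector w with (A-λI)w=v is (-2,-1).
General solution: e^(-t)[C_1·v + C_2·(t·v + w)].

u(t) = C_1e^(-t) + C_2te^(-t) - 2C_2e^(-t), v(t) = -C_2e^(-t)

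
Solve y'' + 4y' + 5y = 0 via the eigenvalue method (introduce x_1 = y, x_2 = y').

Let x_1 = y, x_2 = y'. Then x_1' = x_2 and x_2' = -5x_1 - 4x_2.
A = [[0,1],[-5,-4]]; det(A-λI) = λ^2 + 4λ + 5.
Eigenvalues λ = -2 ± i.

y(t) = K_1e^(-2t)cos(t) + K_2e^(-2t)sin(t)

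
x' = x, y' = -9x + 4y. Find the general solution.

Coefficient matrix A = [[1, 0], [-9, 4]].
Characteristic polynomial det(A - λI) = λ^2 - 5λ + 4 = 0.
Eigenvalues λ = 4, 1.
For λ=4: (A-λI) row 1 is [-3, 0], so an eigenvector is (0, -1).
For λ=1: (A-λI) row 2 is [-9, 3], so an eigenvector is (-1, -3).
General solution: c_1e^(4t)(0,-1) + c_2e^(t)(-1,-3).

x(t) = -c_2e^(t), y(t) = -c_1e^(4t) - 3c_2e^(t)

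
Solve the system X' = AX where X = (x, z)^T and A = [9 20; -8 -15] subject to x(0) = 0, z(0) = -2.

x(t) = -10e^(-3t)sin(4t), z(t) = 6e^(-3t)sin(4t) - 2e^(-3t)cos(4t)

Coefficient matrix A = [[9, 20], [-8, -15]].
Characteristic polynomial det(A - λI) = λ^2 + 6λ + 25 = 0.
Eigenvalues λ = -3 ± 4i (complex conjugate pair).
For λ=-3+4i: an eigenvector is (-2,1) - i(-1,1) = (-2 + i, 1 - i).
A real fundamental pair from Re and Im of e^((-3+4i)t)v: X_1 = e^(-3t)(cos(4t)·(-2,1) + sin(4t)·(-1,1)), X_2 = e^(-3t)(sin(4t)·(-2,1) - cos(4t)·(-1,1)).
General solution: C_1X_1 + C_2X_2.
Applying x(0)=0, z(0)=-2 gives C_1=2, C_2=4.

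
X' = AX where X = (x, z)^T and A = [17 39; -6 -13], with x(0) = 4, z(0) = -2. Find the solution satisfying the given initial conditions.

x(t) = -6e^(2t)sin(3t) + 4e^(2t)cos(3t), z(t) = 2e^(2t)sin(3t) - 2e^(2t)cos(3t)

Coefficient matrix A = [[17, 39], [-6, -13]].
Characteristic polynomial det(A - λI) = λ^2 - 4λ + 13 = 0.
Eigenvalues λ = 2 ± 3i (complex conjugate pair).
For λ=2+3i: an eigenvector is (-3,1) - i(-2,1) = (-3 + 2i, 1 - i).
A real fundamental pair from Re and Im of e^((2+3i)t)v: X_1 = e^(2t)(cos(3t)·(-3,1) + sin(3t)·(-2,1)), X_2 = e^(2t)(sin(3t)·(-3,1) - cos(3t)·(-2,1)).
General solution: c_1X_1 + c_2X_2.
Applying x(0)=4, z(0)=-2 gives c_1=0, c_2=2.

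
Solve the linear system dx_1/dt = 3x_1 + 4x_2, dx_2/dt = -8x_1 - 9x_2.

x_1(t) = c_1e^(-5t) + c_2e^(-t), x_2(t) = -2c_1e^(-5t) - c_2e^(-t)

Coefficient matrix A = [[3, 4], [-8, -9]].
Characteristic polynomial det(A - λI) = λ^2 + 6λ + 5 = 0.
Eigenvalues λ = -5, -1.
For λ=-5: (A-λI) row 1 is [8, 4], so an eigenvector is (1, -2).
For λ=-1: (A-λI) row 1 is [4, 4], so an eigenvector is (1, -1).
General solution: c_1e^(-5t)(1,-2) + c_2e^(-t)(1,-1).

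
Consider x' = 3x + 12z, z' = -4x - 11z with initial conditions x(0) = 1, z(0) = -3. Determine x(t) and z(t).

x(t) = -14e^(-3t) + 15e^(-5t), z(t) = 7e^(-3t) - 10e^(-5t)

Coefficient matrix A = [[3, 12], [-4, -11]].
Characteristic polynomial det(A - λI) = λ^2 + 8λ + 15 = 0.
Eigenvalues λ = -3, -5.
For λ=-3: (A-λI) row 1 is [6, 12], so an eigenvector is (2, -1).
For λ=-5: (A-λI) row 1 is [8, 12], so an eigenvector is (3, -2).
General solution: C_1e^(-3t)(2,-1) + C_2e^(-5t)(3,-2).
Applying x(0)=1, z(0)=-3 gives C_1=-7, C_2=5.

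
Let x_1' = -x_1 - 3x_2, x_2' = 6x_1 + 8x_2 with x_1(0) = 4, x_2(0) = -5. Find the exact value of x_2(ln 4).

A = [[-1,-3],[6,8]]; eigenvalues λ = 2, 5.
Eigenvectors: (1,-1) for λ=2, (-1,2) for λ=5.
From the initial condition, c_1 = 3, c_2 = -1.
x_2(ln 4) = (3)(4^2)(-1) + (-1)(4^5)(2) = -2096.

-2096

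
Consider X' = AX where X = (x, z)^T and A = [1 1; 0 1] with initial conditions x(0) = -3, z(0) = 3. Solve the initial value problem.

x(t) = 3te^(t) - 3e^(t), z(t) = 3e^(t)

Coefficient matrix A = [[1, 1], [0, 1]].
Characteristic polynomial det(A - λI) = λ^2 - 2λ + 1 = 0.
Single eigenvalue λ = 1 with algebraic multiplicity 2.
Eigenvector v = (1,0); generalized eigenvector w with (A-λI)w=v is (2,1).
General solution: e^(t)[C_1·v + C_2·(t·v + w)].
Applying x(0)=-3, z(0)=3 gives C_1=-9, C_2=3.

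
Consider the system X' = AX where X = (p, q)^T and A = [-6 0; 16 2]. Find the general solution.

Coefficient matrix A = [[-6, 0], [16, 2]].
Characteristic polynomial det(A - λI) = λ^2 + 4λ - 12 = 0.
Eigenvalues λ = 2, -6.
For λ=2: (A-λI) row 1 is [-8, 0], so an eigenvector is (0, 1).
For λ=-6: (A-λI) row 2 is [16, 8], so an eigenvector is (1, -2).
General solution: K_1e^(2t)(0,1) + K_2e^(-6t)(1,-2).

p(t) = K_2e^(-6t), q(t) = K_1e^(2t) - 2K_2e^(-6t)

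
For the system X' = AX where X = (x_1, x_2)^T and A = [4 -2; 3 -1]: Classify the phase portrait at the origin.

A = [[4,-2],[3,-1]]; det(A-λI) = λ^2 - 3λ + 2.
λ = 1, 2: both positive.

unstable node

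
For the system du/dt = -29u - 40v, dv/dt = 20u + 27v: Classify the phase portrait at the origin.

stable spiral

A = [[-29,-40],[20,27]]; det(A-λI) = λ^2 + 2λ + 17.
λ = -1 ± 4i: negative real part.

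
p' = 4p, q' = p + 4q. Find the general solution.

p(t) = K_2e^(4t), q(t) = K_1e^(4t) + K_2te^(4t) - 3K_2e^(4t)

Coefficient matrix A = [[4, 0], [1, 4]].
Characteristic polynomial det(A - λI) = λ^2 - 8λ + 16 = 0.
Single eigenvalue λ = 4 with algebraic multiplicity 2.
Eigenvector v = (0,1); generalized eigenvector w with (A-λI)w=v is (1,-3).
General solution: e^(4t)[K_1·v + K_2·(t·v + w)].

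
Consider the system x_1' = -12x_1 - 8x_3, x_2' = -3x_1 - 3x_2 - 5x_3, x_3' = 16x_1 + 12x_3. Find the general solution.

Coefficient matrix A = [[-12, 0, -8], [-3, -3, -5], [16, 0, 12]].
det(A - λI) = 0 gives eigenvalues λ = -3, 4, -4.
For λ=-3: eigenvector (0,1,0).
For λ=4: eigenvector (1,1,-2).
For λ=-4: eigenvector (1,-2,-1).
General solution: K_1e^(-3t)(0,1,0) + K_2e^(4t)(1,1,-2) + K_3e^(-4t)(1,-2,-1).

x_1(t) = K_2e^(4t) + K_3e^(-4t), x_2(t) = K_1e^(-3t) + K_2e^(4t) - 2K_3e^(-4t), x_3(t) = -2K_2e^(4t) - K_3e^(-4t)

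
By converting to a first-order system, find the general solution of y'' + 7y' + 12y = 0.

Let x_1 = y, x_2 = y'. Then x_1' = x_2 and x_2' = -12x_1 - 7x_2.
A = [[0,1],[-12,-7]]; det(A-λI) = λ^2 + 7λ + 12.
Eigenvalues λ = -4, -3 with eigenvectors (1,-4), (1,-3).

y(t) = K_1e^(-4t) + K_2e^(-3t)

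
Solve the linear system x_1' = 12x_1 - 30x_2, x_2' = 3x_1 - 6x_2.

Coefficient matrix A = [[12, -30], [3, -6]].
Characteristic polynomial det(A - λI) = λ^2 - 6λ + 18 = 0.
Eigenvalues λ = 3 ± 3i (complex conjugate pair).
For λ=3+3i: an eigenvector is (-1,0) - i(-3,-1) = (-1 + 3i, 0 + i).
A real fundamental pair from Re and Im of e^((3+3i)t)v: X_1 = e^(3t)(cos(3t)·(-1,0) + sin(3t)·(-3,-1)), X_2 = e^(3t)(sin(3t)·(-1,0) - cos(3t)·(-3,-1)).
General solution: c_1X_1 + c_2X_2.

x_1(t) = -3c_1e^(3t)sin(3t) - c_1e^(3t)cos(3t) - c_2e^(3t)sin(3t) + 3c_2e^(3t)cos(3t), x_2(t) = -c_1e^(3t)sin(3t) + c_2e^(3t)cos(3t)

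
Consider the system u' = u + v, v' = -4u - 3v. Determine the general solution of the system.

u(t) = -c_1e^(-t) - c_2te^(-t) - 2c_2e^(-t), v(t) = 2c_1e^(-t) + 2c_2te^(-t) + 3c_2e^(-t)

Coefficient matrix A = [[1, 1], [-4, -3]].
Characteristic polynomial det(A - λI) = λ^2 + 2λ + 1 = 0.
Single eigenvalue λ = -1 with algebraic multiplicity 2.
Eigenvector v = (-1,2); generalized eigenvector w with (A-λI)w=v is (-2,3).
General solution: e^(-t)[c_1·v + c_2·(t·v + w)].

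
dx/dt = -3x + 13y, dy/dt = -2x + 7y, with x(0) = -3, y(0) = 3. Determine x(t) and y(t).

Coefficient matrix A = [[-3, 13], [-2, 7]].
Characteristic polynomial det(A - λI) = λ^2 - 4λ + 5 = 0.
Eigenvalues λ = 2 ± i (complex conjugate pair).
For λ=2+i: an eigenvector is (3,1) - i(-2,-1) = (3 + 2i, 1 + i).
A real fundamental pair from Re and Im of e^((2+i)t)v: X_1 = e^(2t)(cos(t)·(3,1) + sin(t)·(-2,-1)), X_2 = e^(2t)(sin(t)·(3,1) - cos(t)·(-2,-1)).
General solution: K_1X_1 + K_2X_2.
Applying x(0)=-3, y(0)=3 gives K_1=-9, K_2=12.

x(t) = 54e^(2t)sin(t) - 3e^(2t)cos(t), y(t) = 21e^(2t)sin(t) + 3e^(2t)cos(t)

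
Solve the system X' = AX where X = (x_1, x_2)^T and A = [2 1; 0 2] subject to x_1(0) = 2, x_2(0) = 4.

x_1(t) = 4te^(2t) + 2e^(2t), x_2(t) = 4e^(2t)

Coefficient matrix A = [[2, 1], [0, 2]].
Characteristic polynomial det(A - λI) = λ^2 - 4λ + 4 = 0.
Single eigenvalue λ = 2 with algebraic multiplicity 2.
Eigenvector v = (1,0); generalized eigenvector w with (A-λI)w=v is (3,1).
General solution: e^(2t)[c_1·v + c_2·(t·v + w)].
Applying x_1(0)=2, x_2(0)=4 gives c_1=-10, c_2=4.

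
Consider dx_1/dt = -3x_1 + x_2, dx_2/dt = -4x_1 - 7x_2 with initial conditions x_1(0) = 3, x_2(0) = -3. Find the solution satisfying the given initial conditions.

x_1(t) = 3te^(-5t) + 3e^(-5t), x_2(t) = -6te^(-5t) - 3e^(-5t)

Coefficient matrix A = [[-3, 1], [-4, -7]].
Characteristic polynomial det(A - λI) = λ^2 + 10λ + 25 = 0.
Single eigenvalue λ = -5 with algebraic multiplicity 2.
Eigenvector v = (-1,2); generalized eigenvector w with (A-λI)w=v is (-1,1).
General solution: e^(-5t)[c_1·v + c_2·(t·v + w)].
Applying x_1(0)=3, x_2(0)=-3 gives c_1=0, c_2=-3.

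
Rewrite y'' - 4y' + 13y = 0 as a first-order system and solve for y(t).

y(t) = C_1e^(2t)cos(3t) + C_2e^(2t)sin(3t)

Let x_1 = y, x_2 = y'. Then x_1' = x_2 and x_2' = -13x_1 + 4x_2.
A = [[0,1],[-13,4]]; det(A-λI) = λ^2 - 4λ + 13.
Eigenvalues λ = 2 ± 3i.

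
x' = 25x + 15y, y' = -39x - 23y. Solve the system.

Coefficient matrix A = [[25, 15], [-39, -23]].
Characteristic polynomial det(A - λI) = λ^2 - 2λ + 10 = 0.
Eigenvalues λ = 1 ± 3i (complex conjugate pair).
For λ=1+3i: an eigenvector is (2,-3) - i(1,-2) = (2 - i, -3 + 2i).
A real fundamental pair from Re and Im of e^((1+3i)t)v: X_1 = e^(t)(cos(3t)·(2,-3) + sin(3t)·(1,-2)), X_2 = e^(t)(sin(3t)·(2,-3) - cos(3t)·(1,-2)).
General solution: c_1X_1 + c_2X_2.

x(t) = c_1e^(t)sin(3t) + 2c_1e^(t)cos(3t) + 2c_2e^(t)sin(3t) - c_2e^(t)cos(3t), y(t) = -2c_1e^(t)sin(3t) - 3c_1e^(t)cos(3t) - 3c_2e^(t)sin(3t) + 2c_2e^(t)cos(3t)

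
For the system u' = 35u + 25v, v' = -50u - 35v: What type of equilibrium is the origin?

A = [[35,25],[-50,-35]]; det(A-λI) = λ^2 + 25.
λ = 0 ± 5i: zero real part.

center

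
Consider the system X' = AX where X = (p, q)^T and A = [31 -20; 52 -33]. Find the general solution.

Coefficient matrix A = [[31, -20], [52, -33]].
Characteristic polynomial det(A - λI) = λ^2 + 2λ + 17 = 0.
Eigenvalues λ = -1 ± 4i (complex conjugate pair).
For λ=-1+4i: an eigenvector is (-2,-3) - i(-1,-2) = (-2 + i, -3 + 2i).
A real fundamental pair from Re and Im of e^((-1+4i)t)v: X_1 = e^(-t)(cos(4t)·(-2,-3) + sin(4t)·(-1,-2)), X_2 = e^(-t)(sin(4t)·(-2,-3) - cos(4t)·(-1,-2)).
General solution: K_1X_1 + K_2X_2.

p(t) = -K_1e^(-t)sin(4t) - 2K_1e^(-t)cos(4t) - 2K_2e^(-t)sin(4t) + K_2e^(-t)cos(4t), q(t) = -2K_1e^(-t)sin(4t) - 3K_1e^(-t)cos(4t) - 3K_2e^(-t)sin(4t) + 2K_2e^(-t)cos(4t)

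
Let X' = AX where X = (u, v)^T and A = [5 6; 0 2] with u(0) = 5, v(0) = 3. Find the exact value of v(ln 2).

12

A = [[5,6],[0,2]]; eigenvalues λ = 2, 5.
Eigenvectors: (-2,1) for λ=2, (-1,0) for λ=5.
From the initial condition, c_1 = 3, c_2 = -11.
v(ln 2) = (3)(2^2)(1) + (-11)(2^5)(0) = 12.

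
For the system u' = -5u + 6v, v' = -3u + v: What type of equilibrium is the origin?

stable spiral

A = [[-5,6],[-3,1]]; det(A-λI) = λ^2 + 4λ + 13.
λ = -2 ± 3i: negative real part.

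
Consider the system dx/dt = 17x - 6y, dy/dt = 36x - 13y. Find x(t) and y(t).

Coefficient matrix A = [[17, -6], [36, -13]].
Characteristic polynomial det(A - λI) = λ^2 - 4λ - 5 = 0.
Eigenvalues λ = 5, -1.
For λ=5: (A-λI) row 1 is [12, -6], so an eigenvector is (-1, -2).
For λ=-1: (A-λI) row 1 is [18, -6], so an eigenvector is (-1, -3).
General solution: C_1e^(5t)(-1,-2) + C_2e^(-t)(-1,-3).

x(t) = -C_1e^(5t) - C_2e^(-t), y(t) = -2C_1e^(5t) - 3C_2e^(-t)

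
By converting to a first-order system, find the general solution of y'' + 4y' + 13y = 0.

y(t) = K_1e^(-2t)cos(3t) + K_2e^(-2t)sin(3t)

Let x_1 = y, x_2 = y'. Then x_1' = x_2 and x_2' = -13x_1 - 4x_2.
A = [[0,1],[-13,-4]]; det(A-λI) = λ^2 + 4λ + 13.
Eigenvalues λ = -2 ± 3i.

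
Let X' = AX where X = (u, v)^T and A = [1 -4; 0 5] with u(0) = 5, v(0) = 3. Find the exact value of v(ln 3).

729

A = [[1,-4],[0,5]]; eigenvalues λ = 1, 5.
Eigenvectors: (1,0) for λ=1, (1,-1) for λ=5.
From the initial condition, c_1 = 8, c_2 = -3.
v(ln 3) = (8)(3^1)(0) + (-3)(3^5)(-1) = 729.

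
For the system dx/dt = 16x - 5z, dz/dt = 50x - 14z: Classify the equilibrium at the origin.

unstable spiral

A = [[16,-5],[50,-14]]; det(A-λI) = λ^2 - 2λ + 26.
λ = 1 ± 5i: positive real part.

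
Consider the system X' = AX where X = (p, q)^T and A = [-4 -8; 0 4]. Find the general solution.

Coefficient matrix A = [[-4, -8], [0, 4]].
Characteristic polynomial det(A - λI) = λ^2 - 16 = 0.
Eigenvalues λ = 4, -4.
For λ=4: (A-λI) row 1 is [-8, -8], so an eigenvector is (-1, 1).
For λ=-4: (A-λI) row 1 is [0, -8], so an eigenvector is (-1, 0).
General solution: c_1e^(4t)(-1,1) + c_2e^(-4t)(-1,0).

p(t) = -c_1e^(4t) - c_2e^(-4t), q(t) = c_1e^(4t)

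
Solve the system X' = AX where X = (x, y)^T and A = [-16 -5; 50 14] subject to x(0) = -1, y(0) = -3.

x(t) = 6e^(-t)sin(5t) - e^(-t)cos(5t), y(t) = -19e^(-t)sin(5t) - 3e^(-t)cos(5t)

Coefficient matrix A = [[-16, -5], [50, 14]].
Characteristic polynomial det(A - λI) = λ^2 + 2λ + 26 = 0.
Eigenvalues λ = -1 ± 5i (complex conjugate pair).
For λ=-1+5i: an eigenvector is (1,-3) - i(0,1) = (1, -3 - i).
A real fundamental pair from Re and Im of e^((-1+5i)t)v: X_1 = e^(-t)(cos(5t)·(1,-3) + sin(5t)·(0,1)), X_2 = e^(-t)(sin(5t)·(1,-3) - cos(5t)·(0,1)).
General solution: C_1X_1 + C_2X_2.
Applying x(0)=-1, y(0)=-3 gives C_1=-1, C_2=6.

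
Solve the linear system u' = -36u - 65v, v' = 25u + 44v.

Coefficient matrix A = [[-36, -65], [25, 44]].
Characteristic polynomial det(A - λI) = λ^2 - 8λ + 41 = 0.
Eigenvalues λ = 4 ± 5i (complex conjugate pair).
For λ=4+5i: an eigenvector is (-2,1) - i(3,-2) = (-2 - 3i, 1 + 2i).
A real fundamental pair from Re and Im of e^((4+5i)t)v: X_1 = e^(4t)(cos(5t)·(-2,1) + sin(5t)·(3,-2)), X_2 = e^(4t)(sin(5t)·(-2,1) - cos(5t)·(3,-2)).
General solution: C_1X_1 + C_2X_2.

u(t) = 3C_1e^(4t)sin(5t) - 2C_1e^(4t)cos(5t) - 2C_2e^(4t)sin(5t) - 3C_2e^(4t)cos(5t), v(t) = -2C_1e^(4t)sin(5t) + C_1e^(4t)cos(5t) + C_2e^(4t)sin(5t) + 2C_2e^(4t)cos(5t)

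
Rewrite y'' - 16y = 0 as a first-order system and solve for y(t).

y(t) = c_1e^(4t) + c_2e^(-4t)

Let x_1 = y, x_2 = y'. Then x_1' = x_2 and x_2' = 16x_1.
A = [[0,1],[16,0]]; det(A-λI) = λ^2 - 16.
Eigenvalues λ = 4, -4 with eigenvectors (1,4), (1,-4).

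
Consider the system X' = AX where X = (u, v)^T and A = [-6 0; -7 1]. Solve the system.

Coefficient matrix A = [[-6, 0], [-7, 1]].
Characteristic polynomial det(A - λI) = λ^2 + 5λ - 6 = 0.
Eigenvalues λ = -6, 1.
For λ=-6: (A-λI) row 2 is [-7, 7], so an eigenvector is (1, 1).
For λ=1: (A-λI) row 1 is [-7, 0], so an eigenvector is (0, -1).
General solution: c_1e^(-6t)(1,1) + c_2e^(t)(0,-1).

u(t) = c_1e^(-6t), v(t) = c_1e^(-6t) - c_2e^(t)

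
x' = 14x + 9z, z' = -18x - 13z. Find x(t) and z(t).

Coefficient matrix A = [[14, 9], [-18, -13]].
Characteristic polynomial det(A - λI) = λ^2 - λ - 20 = 0.
Eigenvalues λ = -4, 5.
For λ=-4: (A-λI) row 1 is [18, 9], so an eigenvector is (-1, 2).
For λ=5: (A-λI) row 1 is [9, 9], so an eigenvector is (-1, 1).
General solution: c_1e^(-4t)(-1,2) + c_2e^(5t)(-1,1).

x(t) = -c_1e^(-4t) - c_2e^(5t), z(t) = 2c_1e^(-4t) + c_2e^(5t)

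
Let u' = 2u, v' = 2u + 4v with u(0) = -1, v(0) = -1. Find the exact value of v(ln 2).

A = [[2,0],[2,4]]; eigenvalues λ = 2, 4.
Eigenvectors: (1,-1) for λ=2, (0,1) for λ=4.
From the initial condition, c_1 = -1, c_2 = -2.
v(ln 2) = (-1)(2^2)(-1) + (-2)(2^4)(1) = -28.

-28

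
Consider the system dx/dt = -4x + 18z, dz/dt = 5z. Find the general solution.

x(t) = 2C_1e^(5t) + C_2e^(-4t), z(t) = C_1e^(5t)

Coefficient matrix A = [[-4, 18], [0, 5]].
Characteristic polynomial det(A - λI) = λ^2 - λ - 20 = 0.
Eigenvalues λ = 5, -4.
For λ=5: (A-λI) row 1 is [-9, 18], so an eigenvector is (2, 1).
For λ=-4: (A-λI) row 1 is [0, 18], so an eigenvector is (1, 0).
General solution: C_1e^(5t)(2,1) + C_2e^(-4t)(1,0).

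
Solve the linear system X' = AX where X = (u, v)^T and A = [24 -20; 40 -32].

Coefficient matrix A = [[24, -20], [40, -32]].
Characteristic polynomial det(A - λI) = λ^2 + 8λ + 32 = 0.
Eigenvalues λ = -4 ± 4i (complex conjugate pair).
For λ=-4+4i: an eigenvector is (2,3) - i(-1,-1) = (2 + i, 3 + i).
A real fundamental pair from Re and Im of e^((-4+4i)t)v: X_1 = e^(-4t)(cos(4t)·(2,3) + sin(4t)·(-1,-1)), X_2 = e^(-4t)(sin(4t)·(2,3) - cos(4t)·(-1,-1)).
General solution: c_1X_1 + c_2X_2.

u(t) = -c_1e^(-4t)sin(4t) + 2c_1e^(-4t)cos(4t) + 2c_2e^(-4t)sin(4t) + c_2e^(-4t)cos(4t), v(t) = -c_1e^(-4t)sin(4t) + 3c_1e^(-4t)cos(4t) + 3c_2e^(-4t)sin(4t) + c_2e^(-4t)cos(4t)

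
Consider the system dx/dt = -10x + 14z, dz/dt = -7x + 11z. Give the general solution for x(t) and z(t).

Coefficient matrix A = [[-10, 14], [-7, 11]].
Characteristic polynomial det(A - λI) = λ^2 - λ - 12 = 0.
Eigenvalues λ = -3, 4.
For λ=-3: (A-λI) row 1 is [-7, 14], so an eigenvector is (2, 1).
For λ=4: (A-λI) row 1 is [-14, 14], so an eigenvector is (-1, -1).
General solution: K_1e^(-3t)(2,1) + K_2e^(4t)(-1,-1).

x(t) = 2K_1e^(-3t) - K_2e^(4t), z(t) = K_1e^(-3t) - K_2e^(4t)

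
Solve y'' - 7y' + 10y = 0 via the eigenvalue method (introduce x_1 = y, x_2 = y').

Let x_1 = y, x_2 = y'. Then x_1' = x_2 and x_2' = -10x_1 + 7x_2.
A = [[0,1],[-10,7]]; det(A-λI) = λ^2 - 7λ + 10.
Eigenvalues λ = 2, 5 with eigenvectors (1,2), (1,5).

y(t) = K_1e^(2t) + K_2e^(5t)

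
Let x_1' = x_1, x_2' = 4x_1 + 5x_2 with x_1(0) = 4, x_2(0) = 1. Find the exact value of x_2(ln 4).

A = [[1,0],[4,5]]; eigenvalues λ = 5, 1.
Eigenvectors: (0,1) for λ=5, (1,-1) for λ=1.
From the initial condition, c_1 = 5, c_2 = 4.
x_2(ln 4) = (5)(4^5)(1) + (4)(4^1)(-1) = 5104.

5104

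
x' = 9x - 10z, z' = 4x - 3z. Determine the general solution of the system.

Coefficient matrix A = [[9, -10], [4, -3]].
Characteristic polynomial det(A - λI) = λ^2 - 6λ + 13 = 0.
Eigenvalues λ = 3 ± 2i (complex conjugate pair).
For λ=3+2i: an eigenvector is (2,1) - i(1,1) = (2 - i, 1 - i).
A real fundamental pair from Re and Im of e^((3+2i)t)v: X_1 = e^(3t)(cos(2t)·(2,1) + sin(2t)·(1,1)), X_2 = e^(3t)(sin(2t)·(2,1) - cos(2t)·(1,1)).
General solution: C_1X_1 + C_2X_2.

x(t) = C_1e^(3t)sin(2t) + 2C_1e^(3t)cos(2t) + 2C_2e^(3t)sin(2t) - C_2e^(3t)cos(2t), z(t) = C_1e^(3t)sin(2t) + C_1e^(3t)cos(2t) + C_2e^(3t)sin(2t) - C_2e^(3t)cos(2t)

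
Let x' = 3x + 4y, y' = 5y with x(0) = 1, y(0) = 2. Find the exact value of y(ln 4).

A = [[3,4],[0,5]]; eigenvalues λ = 3, 5.
Eigenvectors: (1,0) for λ=3, (-2,-1) for λ=5.
From the initial condition, c_1 = -3, c_2 = -2.
y(ln 4) = (-3)(4^3)(0) + (-2)(4^5)(-1) = 2048.

2048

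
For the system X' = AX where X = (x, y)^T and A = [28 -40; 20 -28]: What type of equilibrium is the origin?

A = [[28,-40],[20,-28]]; det(A-λI) = λ^2 + 16.
λ = 0 ± 4i: zero real part.

center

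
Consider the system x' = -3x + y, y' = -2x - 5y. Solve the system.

Coefficient matrix A = [[-3, 1], [-2, -5]].
Characteristic polynomial det(A - λI) = λ^2 + 8λ + 17 = 0.
Eigenvalues λ = -4 ± i (complex conjugate pair).
For λ=-4+i: an eigenvector is (1,-1) - i(0,-1) = (1, -1 + i).
A real fundamental pair from Re and Im of e^((-4+i)t)v: X_1 = e^(-4t)(cos(t)·(1,-1) + sin(t)·(0,-1)), X_2 = e^(-4t)(sin(t)·(1,-1) - cos(t)·(0,-1)).
General solution: c_1X_1 + c_2X_2.

x(t) = c_1e^(-4t)cos(t) + c_2e^(-4t)sin(t), y(t) = -c_1e^(-4t)sin(t) - c_1e^(-4t)cos(t) - c_2e^(-4t)sin(t) + c_2e^(-4t)cos(t)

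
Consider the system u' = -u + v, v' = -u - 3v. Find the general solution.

Coefficient matrix A = [[-1, 1], [-1, -3]].
Characteristic polynomial det(A - λI) = λ^2 + 4λ + 4 = 0.
Single eigenvalue λ = -2 with algebraic multiplicity 2.
Eigenvector v = (1,-1); generalized eigenvector w with (A-λI)w=v is (2,-1).
General solution: e^(-2t)[c_1·v + c_2·(t·v + w)].

u(t) = c_1e^(-2t) + c_2te^(-2t) + 2c_2e^(-2t), v(t) = -c_1e^(-2t) - c_2te^(-2t) - c_2e^(-2t)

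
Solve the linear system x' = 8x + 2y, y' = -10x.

x(t) = C_1e^(4t)cos(2t) + C_2e^(4t)sin(2t), y(t) = -C_1e^(4t)sin(2t) - 2C_1e^(4t)cos(2t) - 2C_2e^(4t)sin(2t) + C_2e^(4t)cos(2t)

Coefficient matrix A = [[8, 2], [-10, 0]].
Characteristic polynomial det(A - λI) = λ^2 - 8λ + 20 = 0.
Eigenvalues λ = 4 ± 2i (complex conjugate pair).
For λ=4+2i: an eigenvector is (1,-2) - i(0,-1) = (1, -2 + i).
A real fundamental pair from Re and Im of e^((4+2i)t)v: X_1 = e^(4t)(cos(2t)·(1,-2) + sin(2t)·(0,-1)), X_2 = e^(4t)(sin(2t)·(1,-2) - cos(2t)·(0,-1)).
General solution: C_1X_1 + C_2X_2.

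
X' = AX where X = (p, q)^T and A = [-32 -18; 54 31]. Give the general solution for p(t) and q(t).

p(t) = -2C_1e^(-5t) + C_2e^(4t), q(t) = 3C_1e^(-5t) - 2C_2e^(4t)

Coefficient matrix A = [[-32, -18], [54, 31]].
Characteristic polynomial det(A - λI) = λ^2 + λ - 20 = 0.
Eigenvalues λ = -5, 4.
For λ=-5: (A-λI) row 1 is [-27, -18], so an eigenvector is (-2, 3).
For λ=4: (A-λI) row 1 is [-36, -18], so an eigenvector is (1, -2).
General solution: C_1e^(-5t)(-2,3) + C_2e^(4t)(1,-2).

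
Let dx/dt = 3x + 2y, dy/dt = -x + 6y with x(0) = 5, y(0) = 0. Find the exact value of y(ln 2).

A = [[3,2],[-1,6]]; eigenvalues λ = 5, 4.
Eigenvectors: (1,1) for λ=5, (-2,-1) for λ=4.
From the initial condition, c_1 = -5, c_2 = -5.
y(ln 2) = (-5)(2^5)(1) + (-5)(2^4)(-1) = -80.

-80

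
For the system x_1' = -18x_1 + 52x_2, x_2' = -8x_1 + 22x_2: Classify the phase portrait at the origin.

A = [[-18,52],[-8,22]]; det(A-λI) = λ^2 - 4λ + 20.
λ = 2 ± 4i: positive real part.

unstable spiral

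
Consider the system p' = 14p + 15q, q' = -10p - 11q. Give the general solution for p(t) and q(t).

p(t) = -c_1e^(-t) + 3c_2e^(4t), q(t) = c_1e^(-t) - 2c_2e^(4t)

Coefficient matrix A = [[14, 15], [-10, -11]].
Characteristic polynomial det(A - λI) = λ^2 - 3λ - 4 = 0.
Eigenvalues λ = -1, 4.
For λ=-1: (A-λI) row 1 is [15, 15], so an eigenvector is (-1, 1).
For λ=4: (A-λI) row 1 is [10, 15], so an eigenvector is (3, -2).
General solution: c_1e^(-t)(-1,1) + c_2e^(4t)(3,-2).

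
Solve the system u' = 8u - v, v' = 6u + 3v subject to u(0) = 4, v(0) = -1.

u(t) = 13e^(6t) - 9e^(5t), v(t) = 26e^(6t) - 27e^(5t)

Coefficient matrix A = [[8, -1], [6, 3]].
Characteristic polynomial det(A - λI) = λ^2 - 11λ + 30 = 0.
Eigenvalues λ = 6, 5.
For λ=6: (A-λI) row 1 is [2, -1], so an eigenvector is (-1, -2).
For λ=5: (A-λI) row 1 is [3, -1], so an eigenvector is (-1, -3).
General solution: C_1e^(6t)(-1,-2) + C_2e^(5t)(-1,-3).
Applying u(0)=4, v(0)=-1 gives C_1=-13, C_2=9.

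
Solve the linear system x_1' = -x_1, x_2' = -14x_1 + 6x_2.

Coefficient matrix A = [[-1, 0], [-14, 6]].
Characteristic polynomial det(A - λI) = λ^2 - 5λ - 6 = 0.
Eigenvalues λ = 6, -1.
For λ=6: (A-λI) row 1 is [-7, 0], so an eigenvector is (0, -1).
For λ=-1: (A-λI) row 2 is [-14, 7], so an eigenvector is (1, 2).
General solution: c_1e^(6t)(0,-1) + c_2e^(-t)(1,2).

x_1(t) = c_2e^(-t), x_2(t) = -c_1e^(6t) + 2c_2e^(-t)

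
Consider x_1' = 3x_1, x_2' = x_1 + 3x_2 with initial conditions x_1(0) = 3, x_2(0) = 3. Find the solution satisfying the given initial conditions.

Coefficient matrix A = [[3, 0], [1, 3]].
Characteristic polynomial det(A - λI) = λ^2 - 6λ + 9 = 0.
Single eigenvalue λ = 3 with algebraic multiplicity 2.
Eigenvector v = (0,1); generalized eigenvector w with (A-λI)w=v is (1,-2).
General solution: e^(3t)[K_1·v + K_2·(t·v + w)].
Applying x_1(0)=3, x_2(0)=3 gives K_1=9, K_2=3.

x_1(t) = 3e^(3t), x_2(t) = 3te^(3t) + 3e^(3t)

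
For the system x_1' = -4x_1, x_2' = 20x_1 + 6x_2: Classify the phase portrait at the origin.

A = [[-4,0],[20,6]]; det(A-λI) = λ^2 - 2λ - 24.
λ = 6, -4: opposite signs.

saddle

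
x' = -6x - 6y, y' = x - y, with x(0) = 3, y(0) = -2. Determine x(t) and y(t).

x(t) = 6e^(-3t) - 3e^(-4t), y(t) = -3e^(-3t) + e^(-4t)

Coefficient matrix A = [[-6, -6], [1, -1]].
Characteristic polynomial det(A - λI) = λ^2 + 7λ + 12 = 0.
Eigenvalues λ = -4, -3.
For λ=-4: (A-λI) row 1 is [-2, -6], so an eigenvector is (-3, 1).
For λ=-3: (A-λI) row 1 is [-3, -6], so an eigenvector is (2, -1).
General solution: C_1e^(-4t)(-3,1) + C_2e^(-3t)(2,-1).
Applying x(0)=3, y(0)=-2 gives C_1=1, C_2=3.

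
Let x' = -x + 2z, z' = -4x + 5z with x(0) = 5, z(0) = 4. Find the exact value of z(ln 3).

A = [[-1,2],[-4,5]]; eigenvalues λ = 3, 1.
Eigenvectors: (-1,-2) for λ=3, (1,1) for λ=1.
From the initial condition, c_1 = 1, c_2 = 6.
z(ln 3) = (1)(3^3)(-2) + (6)(3^1)(1) = -36.

-36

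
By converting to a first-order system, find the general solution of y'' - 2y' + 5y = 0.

y(t) = K_1e^(t)cos(2t) + K_2e^(t)sin(2t)

Let x_1 = y, x_2 = y'. Then x_1' = x_2 and x_2' = -5x_1 + 2x_2.
A = [[0,1],[-5,2]]; det(A-λI) = λ^2 - 2λ + 5.
Eigenvalues λ = 1 ± 2i.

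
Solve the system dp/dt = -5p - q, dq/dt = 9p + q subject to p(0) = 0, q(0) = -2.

Coefficient matrix A = [[-5, -1], [9, 1]].
Characteristic polynomial det(A - λI) = λ^2 + 4λ + 4 = 0.
Single eigenvalue λ = -2 with algebraic multiplicity 2.
Eigenvector v = (-1,3); generalized eigenvector w with (A-λI)w=v is (1,-2).
General solution: e^(-2t)[C_1·v + C_2·(t·v + w)].
Applying p(0)=0, q(0)=-2 gives C_1=-2, C_2=-2.

p(t) = 2te^(-2t), q(t) = -6te^(-2t) - 2e^(-2t)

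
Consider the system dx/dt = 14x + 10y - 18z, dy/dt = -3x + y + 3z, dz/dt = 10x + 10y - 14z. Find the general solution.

Coefficient matrix A = [[14, 10, -18], [-3, 1, 3], [10, 10, -14]].
det(A - λI) = 0 gives eigenvalues λ = -4, 1, 4.
For λ=-4: eigenvector (1,0,1).
For λ=1: eigenvector (2,1,2).
For λ=4: eigenvector (-1,1,0).
General solution: C_1e^(-4t)(1,0,1) + C_2e^(t)(2,1,2) + C_3e^(4t)(-1,1,0).

x(t) = C_1e^(-4t) + 2C_2e^(t) - C_3e^(4t), y(t) = C_2e^(t) + C_3e^(4t), z(t) = C_1e^(-4t) + 2C_2e^(t)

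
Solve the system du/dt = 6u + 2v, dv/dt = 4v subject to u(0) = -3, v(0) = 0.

u(t) = -3e^(6t), v(t) = 0

Coefficient matrix A = [[6, 2], [0, 4]].
Characteristic polynomial det(A - λI) = λ^2 - 10λ + 24 = 0.
Eigenvalues λ = 6, 4.
For λ=6: (A-λI) row 1 is [0, 2], so an eigenvector is (1, 0).
For λ=4: (A-λI) row 1 is [2, 2], so an eigenvector is (-1, 1).
General solution: C_1e^(6t)(1,0) + C_2e^(4t)(-1,1).
Applying u(0)=-3, v(0)=0 gives C_1=-3, C_2=0.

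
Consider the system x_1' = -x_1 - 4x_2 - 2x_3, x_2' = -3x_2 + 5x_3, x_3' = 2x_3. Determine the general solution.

Coefficient matrix A = [[-1, -4, -2], [0, -3, 5], [0, 0, 2]].
det(A - λI) = 0 gives eigenvalues λ = 2, -3, -1.
For λ=2: eigenvector (-2,1,1).
For λ=-3: eigenvector (2,1,0).
For λ=-1: eigenvector (1,0,0).
General solution: C_1e^(2t)(-2,1,1) + C_2e^(-3t)(2,1,0) + C_3e^(-t)(1,0,0).

x_1(t) = -2C_1e^(2t) + 2C_2e^(-3t) + C_3e^(-t), x_2(t) = C_1e^(2t) + C_2e^(-3t), x_3(t) = C_1e^(2t)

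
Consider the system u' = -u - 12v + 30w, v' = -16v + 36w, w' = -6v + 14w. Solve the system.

Coefficient matrix A = [[-1, -12, 30], [0, -16, 36], [0, -6, 14]].
det(A - λI) = 0 gives eigenvalues λ = -1, -4, 2.
For λ=-1: eigenvector (1,0,0).
For λ=-4: eigenvector (2,3,1).
For λ=2: eigenvector (2,2,1).
General solution: c_1e^(-t)(1,0,0) + c_2e^(-4t)(2,3,1) + c_3e^(2t)(2,2,1).

u(t) = c_1e^(-t) + 2c_2e^(-4t) + 2c_3e^(2t), v(t) = 3c_2e^(-4t) + 2c_3e^(2t), w(t) = c_2e^(-4t) + c_3e^(2t)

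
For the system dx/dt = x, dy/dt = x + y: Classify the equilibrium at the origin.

unstable improper node

A = [[1,0],[1,1]]; det(A-λI) = λ^2 - 2λ + 1.
repeated λ = 1 with a single eigenvector.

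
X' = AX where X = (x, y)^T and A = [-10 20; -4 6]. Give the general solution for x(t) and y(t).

Coefficient matrix A = [[-10, 20], [-4, 6]].
Characteristic polynomial det(A - λI) = λ^2 + 4λ + 20 = 0.
Eigenvalues λ = -2 ± 4i (complex conjugate pair).
For λ=-2+4i: an eigenvector is (-2,-1) - i(-1,0) = (-2 + i, -1).
A real fundamental pair from Re and Im of e^((-2+4i)t)v: X_1 = e^(-2t)(cos(4t)·(-2,-1) + sin(4t)·(-1,0)), X_2 = e^(-2t)(sin(4t)·(-2,-1) - cos(4t)·(-1,0)).
General solution: K_1X_1 + K_2X_2.

x(t) = -K_1e^(-2t)sin(4t) - 2K_1e^(-2t)cos(4t) - 2K_2e^(-2t)sin(4t) + K_2e^(-2t)cos(4t), y(t) = -K_1e^(-2t)cos(4t) - K_2e^(-2t)sin(4t)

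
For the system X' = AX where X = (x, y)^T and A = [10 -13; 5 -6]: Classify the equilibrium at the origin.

A = [[10,-13],[5,-6]]; det(A-λI) = λ^2 - 4λ + 5.
λ = 2 ± i: positive real part.

unstable spiral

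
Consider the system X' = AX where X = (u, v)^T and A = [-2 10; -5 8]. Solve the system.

Coefficient matrix A = [[-2, 10], [-5, 8]].
Characteristic polynomial det(A - λI) = λ^2 - 6λ + 34 = 0.
Eigenvalues λ = 3 ± 5i (complex conjugate pair).
For λ=3+5i: an eigenvector is (1,0) - i(-1,-1) = (1 + i, 0 + i).
A real fundamental pair from Re and Im of e^((3+5i)t)v: X_1 = e^(3t)(cos(5t)·(1,0) + sin(5t)·(-1,-1)), X_2 = e^(3t)(sin(5t)·(1,0) - cos(5t)·(-1,-1)).
General solution: K_1X_1 + K_2X_2.

u(t) = -K_1e^(3t)sin(5t) + K_1e^(3t)cos(5t) + K_2e^(3t)sin(5t) + K_2e^(3t)cos(5t), v(t) = -K_1e^(3t)sin(5t) + K_2e^(3t)cos(5t)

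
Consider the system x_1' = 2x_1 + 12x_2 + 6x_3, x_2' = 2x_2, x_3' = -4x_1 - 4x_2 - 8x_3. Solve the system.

Coefficient matrix A = [[2, 12, 6], [0, 2, 0], [-4, -4, -8]].
det(A - λI) = 0 gives eigenvalues λ = 2, -2, -4.
For λ=2: eigenvector (4,1,-2).
For λ=-2: eigenvector (-3,0,2).
For λ=-4: eigenvector (-1,0,1).
General solution: c_1e^(2t)(4,1,-2) + c_2e^(-2t)(-3,0,2) + c_3e^(-4t)(-1,0,1).

x_1(t) = 4c_1e^(2t) - 3c_2e^(-2t) - c_3e^(-4t), x_2(t) = c_1e^(2t), x_3(t) = -2c_1e^(2t) + 2c_2e^(-2t) + c_3e^(-4t)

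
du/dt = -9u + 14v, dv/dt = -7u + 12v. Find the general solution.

Coefficient matrix A = [[-9, 14], [-7, 12]].
Characteristic polynomial det(A - λI) = λ^2 - 3λ - 10 = 0.
Eigenvalues λ = -2, 5.
For λ=-2: (A-λI) row 1 is [-7, 14], so an eigenvector is (2, 1).
For λ=5: (A-λI) row 1 is [-14, 14], so an eigenvector is (-1, -1).
General solution: C_1e^(-2t)(2,1) + C_2e^(5t)(-1,-1).

u(t) = 2C_1e^(-2t) - C_2e^(5t), v(t) = C_1e^(-2t) - C_2e^(5t)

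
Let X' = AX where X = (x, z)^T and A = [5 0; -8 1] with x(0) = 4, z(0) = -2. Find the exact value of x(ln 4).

4096

A = [[5,0],[-8,1]]; eigenvalues λ = 5, 1.
Eigenvectors: (1,-2) for λ=5, (0,1) for λ=1.
From the initial condition, c_1 = 4, c_2 = 6.
x(ln 4) = (4)(4^5)(1) + (6)(4^1)(0) = 4096.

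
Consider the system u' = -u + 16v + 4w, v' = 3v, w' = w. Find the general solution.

u(t) = K_1e^(-t) + 2K_2e^(t) + 4K_3e^(3t), v(t) = K_3e^(3t), w(t) = K_2e^(t)

Coefficient matrix A = [[-1, 16, 4], [0, 3, 0], [0, 0, 1]].
det(A - λI) = 0 gives eigenvalues λ = -1, 1, 3.
For λ=-1: eigenvector (1,0,0).
For λ=1: eigenvector (2,0,1).
For λ=3: eigenvector (4,1,0).
General solution: K_1e^(-t)(1,0,0) + K_2e^(t)(2,0,1) + K_3e^(3t)(4,1,0).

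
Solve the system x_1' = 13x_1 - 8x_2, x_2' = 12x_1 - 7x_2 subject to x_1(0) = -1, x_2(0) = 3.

Coefficient matrix A = [[13, -8], [12, -7]].
Characteristic polynomial det(A - λI) = λ^2 - 6λ + 5 = 0.
Eigenvalues λ = 1, 5.
For λ=1: (A-λI) row 1 is [12, -8], so an eigenvector is (2, 3).
For λ=5: (A-λI) row 1 is [8, -8], so an eigenvector is (1, 1).
General solution: C_1e^(t)(2,3) + C_2e^(5t)(1,1).
Applying x_1(0)=-1, x_2(0)=3 gives C_1=4, C_2=-9.

x_1(t) = -9e^(5t) + 8e^(t), x_2(t) = -9e^(5t) + 12e^(t)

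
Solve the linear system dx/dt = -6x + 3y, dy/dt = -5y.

Coefficient matrix A = [[-6, 3], [0, -5]].
Characteristic polynomial det(A - λI) = λ^2 + 11λ + 30 = 0.
Eigenvalues λ = -6, -5.
For λ=-6: (A-λI) row 1 is [0, 3], so an eigenvector is (-1, 0).
For λ=-5: (A-λI) row 1 is [-1, 3], so an eigenvector is (3, 1).
General solution: C_1e^(-6t)(-1,0) + C_2e^(-5t)(3,1).

x(t) = -C_1e^(-6t) + 3C_2e^(-5t), y(t) = C_2e^(-5t)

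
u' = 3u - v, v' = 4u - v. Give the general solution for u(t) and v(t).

u(t) = c_1e^(t) + c_2te^(t) + 2c_2e^(t), v(t) = 2c_1e^(t) + 2c_2te^(t) + 3c_2e^(t)

Coefficient matrix A = [[3, -1], [4, -1]].
Characteristic polynomial det(A - λI) = λ^2 - 2λ + 1 = 0.
Single eigenvalue λ = 1 with algebraic multiplicity 2.
Eigenvector v = (1,2); generalized eigenvector w with (A-λI)w=v is (2,3).
General solution: e^(t)[c_1·v + c_2·(t·v + w)].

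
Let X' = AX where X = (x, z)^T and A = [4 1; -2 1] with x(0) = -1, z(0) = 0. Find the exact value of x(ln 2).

-12

A = [[4,1],[-2,1]]; eigenvalues λ = 2, 3.
Eigenvectors: (-1,2) for λ=2, (1,-1) for λ=3.
From the initial condition, c_1 = -1, c_2 = -2.
x(ln 2) = (-1)(2^2)(-1) + (-2)(2^3)(1) = -12.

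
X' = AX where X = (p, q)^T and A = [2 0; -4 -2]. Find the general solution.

p(t) = C_2e^(2t), q(t) = C_1e^(-2t) - C_2e^(2t)

Coefficient matrix A = [[2, 0], [-4, -2]].
Characteristic polynomial det(A - λI) = λ^2 - 4 = 0.
Eigenvalues λ = -2, 2.
For λ=-2: (A-λI) row 1 is [4, 0], so an eigenvector is (0, 1).
For λ=2: (A-λI) row 2 is [-4, -4], so an eigenvector is (1, -1).
General solution: C_1e^(-2t)(0,1) + C_2e^(2t)(1,-1).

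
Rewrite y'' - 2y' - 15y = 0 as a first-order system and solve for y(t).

y(t) = C_1e^(5t) + C_2e^(-3t)

Let x_1 = y, x_2 = y'. Then x_1' = x_2 and x_2' = 15x_1 + 2x_2.
A = [[0,1],[15,2]]; det(A-λI) = λ^2 - 2λ - 15.
Eigenvalues λ = 5, -3 with eigenvectors (1,5), (1,-3).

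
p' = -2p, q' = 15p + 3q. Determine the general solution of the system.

Coefficient matrix A = [[-2, 0], [15, 3]].
Characteristic polynomial det(A - λI) = λ^2 - λ - 6 = 0.
Eigenvalues λ = 3, -2.
For λ=3: (A-λI) row 1 is [-5, 0], so an eigenvector is (0, 1).
For λ=-2: (A-λI) row 2 is [15, 5], so an eigenvector is (-1, 3).
General solution: C_1e^(3t)(0,1) + C_2e^(-2t)(-1,3).

p(t) = -C_2e^(-2t), q(t) = C_1e^(3t) + 3C_2e^(-2t)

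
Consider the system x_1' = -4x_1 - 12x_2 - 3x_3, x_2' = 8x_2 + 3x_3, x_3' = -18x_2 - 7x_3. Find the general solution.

Coefficient matrix A = [[-4, -12, -3], [0, 8, 3], [0, -18, -7]].
det(A - λI) = 0 gives eigenvalues λ = -4, -1, 2.
For λ=-4: eigenvector (1,0,0).
For λ=-1: eigenvector (1,-1,3).
For λ=2: eigenvector (-1,1,-2).
General solution: C_1e^(-4t)(1,0,0) + C_2e^(-t)(1,-1,3) + C_3e^(2t)(-1,1,-2).

x_1(t) = C_1e^(-4t) + C_2e^(-t) - C_3e^(2t), x_2(t) = -C_2e^(-t) + C_3e^(2t), x_3(t) = 3C_2e^(-t) - 2C_3e^(2t)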